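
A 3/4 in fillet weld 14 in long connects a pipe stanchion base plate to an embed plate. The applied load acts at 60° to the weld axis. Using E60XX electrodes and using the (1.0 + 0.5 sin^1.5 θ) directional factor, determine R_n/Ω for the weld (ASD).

E60XX → F_EXX = 60 ksi.
t_e = 0.707 × 0.75 = 0.5302 in; A_we = 0.5302 × 14 = 7.423 in².
Directional factor: 1.0 + 0.5 sin^1.5(60°) = 1.403.
F_nw = 0.6 × 60 × 1.403 = 50.51 ksi.
R_n/Ω = (50.51 × 7.423) / 2.0 = 187.5 kip.

R_n/Ω ≈ 187 kip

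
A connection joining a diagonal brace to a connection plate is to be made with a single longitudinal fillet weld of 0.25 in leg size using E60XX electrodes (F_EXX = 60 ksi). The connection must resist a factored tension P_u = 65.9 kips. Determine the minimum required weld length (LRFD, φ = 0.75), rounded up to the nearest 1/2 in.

Throat t_e = 0.707 × 0.25 = 0.1767 in.
φr_n = 0.75 × 0.6 × 60 × 0.1767 = 4.772 kips/in.
L_req = P_u / φr_n = 65.9 / 4.772 = 13.81 in total.
Round up → use L = 14 in.

L = 14 in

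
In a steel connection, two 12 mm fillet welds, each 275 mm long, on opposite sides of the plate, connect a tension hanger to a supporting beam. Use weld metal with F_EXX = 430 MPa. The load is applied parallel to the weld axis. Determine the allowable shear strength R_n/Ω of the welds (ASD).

Effective throat t_e = 0.707 × 12 = 8.484 mm.
Total length L = 550 mm; A_we = 8.484 × 550 = 4666 mm².
F_nw = 0.6 F_EXX = 0.6 × 430 = 258 MPa.
R_n = 258 × 4666 × 10⁻³ = 1204 kN; R_n/Ω = 1204/2.0 = 601.9 kN.

R_n/Ω ≈ 602 kN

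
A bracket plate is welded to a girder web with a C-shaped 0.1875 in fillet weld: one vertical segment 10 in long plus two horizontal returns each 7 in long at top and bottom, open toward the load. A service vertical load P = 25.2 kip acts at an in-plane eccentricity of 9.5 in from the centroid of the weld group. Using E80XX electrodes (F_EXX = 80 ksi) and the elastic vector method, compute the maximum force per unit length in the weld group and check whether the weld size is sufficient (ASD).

Total weld length L_w = 24 in. Treat welds as unit-width lines.
Centroid: x̄ = 2×7×3.5 / 24 = 2.042 in from the vertical weld.
Polar moment about centroid: J = I_x + I_y = [10³/12 + 2×7×5²] + [10×2.042² + 2(7³/12 + 7×1.458²)] = 562 in³.
Direct shear f_v = P/L_w = 25.2 / 24 = 1.05 kip/in (vertical).
Torsion M = P·e = 25.2 × 9.5 = 239.4 kip·in.
Critical point at (x, y) = (4.958, 5) from centroid. f_tx = M·y/J = 2.13 kip/in; f_ty = M·x/J = 2.112 kip/in.
Resultant f_max = √[f_tx² + (f_v + f_ty)²] = √[2.13² + (1.05 + 2.112)²] = 3.813 kip/in.
Capacity per unit length: r_n/Ω = (1/2.0) × 0.6 × 80 × (0.707 × 0.1875) = 3.181 kip/in.
3.813 > 3.181 → NOT adequate.

f_max ≈ 3.81 kip/in; NOT adequate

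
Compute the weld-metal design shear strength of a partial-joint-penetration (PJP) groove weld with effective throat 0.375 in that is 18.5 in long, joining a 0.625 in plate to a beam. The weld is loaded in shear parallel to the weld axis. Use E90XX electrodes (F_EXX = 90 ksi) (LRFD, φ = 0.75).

Effective throat (given) t_e = 0.375 in.
A_we = 0.375 × 18.5 = 6.938 in².
F_nw = 0.6 F_EXX = 54 ksi.
φR_n = 0.75 × 54 × 6.938 = 281 kip.

φR_n ≈ 281 kip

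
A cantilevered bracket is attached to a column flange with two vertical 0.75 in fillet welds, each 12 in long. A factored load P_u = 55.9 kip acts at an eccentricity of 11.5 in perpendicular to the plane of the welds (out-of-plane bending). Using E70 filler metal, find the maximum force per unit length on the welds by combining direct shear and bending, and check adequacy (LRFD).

E70XX → F_EXX = 70 ksi.
L_w = 2 × 12 = 24 in; section modulus (unit throat) S = 2 × L²/6 = 48 in².
Direct shear f_v = P/L_w = 55.9/24 = 2.329 kip/in.
Moment M = P × e = 55.9 × 11.5 = 642.85 kip·in; bending f_b = M/S = 13.39 kip/in.
f_max = √(f_v² + f_b²) = √(2.329² + 13.39²) = 13.59 kip/in.
φr_n = 0.75 × 0.6 × 70 × (0.707 × 0.75) = 16.7 kip/in → adequate.

f_max ≈ 13.6 kip/in; adequate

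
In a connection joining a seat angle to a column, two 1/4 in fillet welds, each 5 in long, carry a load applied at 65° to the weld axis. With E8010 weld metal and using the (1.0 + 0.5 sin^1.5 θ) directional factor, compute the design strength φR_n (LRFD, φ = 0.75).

φR_n ≈ 91.1 kip

E80XX → F_EXX = 80 ksi.
t_e = 0.707 × 0.25 = 0.1767 in; A_we = 0.1767 × 10 = 1.767 in².
Directional factor: 1.0 + 0.5 sin^1.5(65°) = 1.431.
F_nw = 0.6 × 80 × 1.431 = 68.71 ksi.
φR_n = 0.75 × 68.71 × 1.767 = 91.08 kip.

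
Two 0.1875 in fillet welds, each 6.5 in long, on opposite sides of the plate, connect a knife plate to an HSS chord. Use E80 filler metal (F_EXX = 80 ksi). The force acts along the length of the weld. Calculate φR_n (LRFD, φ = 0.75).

φR_n ≈ 62 kips

Effective throat t_e = 0.707 × 0.1875 = 0.1326 in.
Total length L = 13 in; A_we = 0.1326 × 13 = 1.723 in².
F_nw = 0.6 F_EXX = 0.6 × 80 = 48 ksi.
φR_n = 0.75 × 48 × 1.723 = 62.04 kips.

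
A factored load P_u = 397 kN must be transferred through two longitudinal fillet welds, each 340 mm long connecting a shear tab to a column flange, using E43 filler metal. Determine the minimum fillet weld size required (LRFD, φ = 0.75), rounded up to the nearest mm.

w = 5 mm

E43XX → F_EXX = 430 MPa.
Total weld length L = 680 mm.
Required throat t_e = P_u / (φ × 0.6 F_EXX × L) = 397 / (0.75 × 0.6 × 430 × 680 × 10⁻³) = 3.017 mm.
Required leg w = t_e / 0.707 = 4.268 mm → use 5 mm.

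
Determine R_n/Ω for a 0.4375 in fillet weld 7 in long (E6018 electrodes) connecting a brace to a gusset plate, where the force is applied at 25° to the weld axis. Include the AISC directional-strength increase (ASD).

E60XX → F_EXX = 60 ksi.
t_e = 0.707 × 0.4375 = 0.3093 in; A_we = 0.3093 × 7 = 2.165 in².
Directional factor: 1.0 + 0.5 sin^1.5(25°) = 1.137.
F_nw = 0.6 × 60 × 1.137 = 40.95 ksi.
R_n/Ω = (40.95 × 2.165) / 2.0 = 44.33 kips.

R_n/Ω ≈ 44.3 kips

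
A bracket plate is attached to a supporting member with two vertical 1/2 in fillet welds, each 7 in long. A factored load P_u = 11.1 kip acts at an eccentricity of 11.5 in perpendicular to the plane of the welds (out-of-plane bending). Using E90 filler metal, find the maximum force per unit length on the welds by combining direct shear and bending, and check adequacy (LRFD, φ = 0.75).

E90XX → F_EXX = 90 ksi.
L_w = 2 × 7 = 14 in; section modulus (unit throat) S = 2 × L²/6 = 16.33 in².
Direct shear f_v = P/L_w = 11.1/14 = 0.7929 kip/in.
Moment M = P × e = 11.1 × 11.5 = 127.65 kip·in; bending f_b = M/S = 7.815 kip/in.
f_max = √(f_v² + f_b²) = √(0.7929² + 7.815²) = 7.855 kip/in.
φr_n = 0.75 × 0.6 × 90 × (0.707 × 0.5) = 14.32 kip/in → adequate.

f_max ≈ 7.86 kip/in; adequate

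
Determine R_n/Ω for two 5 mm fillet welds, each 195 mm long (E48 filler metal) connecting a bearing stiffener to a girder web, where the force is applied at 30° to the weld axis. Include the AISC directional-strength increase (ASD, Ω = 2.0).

E48XX → F_EXX = 480 MPa.
t_e = 0.707 × 5 = 3.535 mm; A_we = 3.535 × 390 = 1379 mm².
Directional factor: 1.0 + 0.5 sin^1.5(30°) = 1.177.
F_nw = 0.6 × 480 × 1.177 = 338.9 MPa.
R_n/Ω = (338.9 × 1379) / 2.0 × 10⁻³ = 233.6 kN.

R_n/Ω ≈ 234 kN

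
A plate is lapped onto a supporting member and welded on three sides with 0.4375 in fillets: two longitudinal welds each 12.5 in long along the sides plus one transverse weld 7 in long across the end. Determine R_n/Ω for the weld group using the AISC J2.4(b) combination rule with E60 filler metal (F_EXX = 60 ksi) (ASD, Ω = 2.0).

R_n/Ω ≈ 178 kip

t_e = 0.707 × 0.4375 = 0.3093 in.
R_nwl = 0.6 × 60 × 0.3093 × 25 = 278.4 kip (longitudinal, 2 welds).
R_nwt = 0.6 × 60 × 0.3093 × 7 = 77.95 kip (transverse, base value).
(i) R_nwl + R_nwt = 356.3 kip; (ii) 0.85 R_nwl + 1.5 R_nwt = 353.5 kip.
R_n = max = 356.3 kip [governs: (i)]; R_n/Ω = 178.2 kip.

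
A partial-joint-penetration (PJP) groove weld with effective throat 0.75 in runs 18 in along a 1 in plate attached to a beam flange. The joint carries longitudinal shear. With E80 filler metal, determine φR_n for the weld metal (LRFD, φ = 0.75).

E80XX → F_EXX = 80 ksi.
Effective throat (given) t_e = 0.75 in.
A_we = 0.75 × 18 = 13.5 in².
F_nw = 0.6 F_EXX = 48 ksi.
φR_n = 0.75 × 48 × 13.5 = 486 kip.

φR_n ≈ 486 kip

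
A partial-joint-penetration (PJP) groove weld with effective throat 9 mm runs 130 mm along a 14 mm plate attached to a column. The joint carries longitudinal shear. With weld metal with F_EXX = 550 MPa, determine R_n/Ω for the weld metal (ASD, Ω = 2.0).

Effective throat (given) t_e = 9 mm.
A_we = 9 × 130 = 1170 mm².
F_nw = 0.6 F_EXX = 330 MPa.
R_n/Ω = (330 × 1170) / 2.0 × 10⁻³ = 193.1 kN.

R_n/Ω ≈ 193 kN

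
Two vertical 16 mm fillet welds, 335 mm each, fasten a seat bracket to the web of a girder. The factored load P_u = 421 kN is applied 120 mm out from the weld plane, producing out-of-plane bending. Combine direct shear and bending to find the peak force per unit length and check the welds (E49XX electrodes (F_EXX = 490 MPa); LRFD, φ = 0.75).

L_w = 2 × 335 = 670 mm; section modulus (unit throat) S = 2 × L²/6 = 37410 mm².
Direct shear f_v = P/L_w = 421×10³/670 = 628.4 N/mm.
Moment M = P × e = 421×10³ × 120 = 50520000 N·mm; bending f_b = M/S = 1351 N/mm.
f_max = √(f_v² + f_b²) = √(628.4² + 1351²) = 1490 N/mm.
φr_n = 0.75 × 0.6 × 490 × (0.707 × 16) = 2494 N/mm → adequate.

f_max ≈ 1490 N/mm; adequate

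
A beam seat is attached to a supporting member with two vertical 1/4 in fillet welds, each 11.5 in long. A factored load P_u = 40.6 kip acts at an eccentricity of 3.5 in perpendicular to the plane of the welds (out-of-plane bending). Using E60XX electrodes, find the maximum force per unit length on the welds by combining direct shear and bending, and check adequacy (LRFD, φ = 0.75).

E60XX → F_EXX = 60 ksi.
L_w = 2 × 11.5 = 23 in; section modulus (unit throat) S = 2 × L²/6 = 44.08 in².
Direct shear f_v = P/L_w = 40.6/23 = 1.765 kip/in.
Moment M = P × e = 40.6 × 3.5 = 142.1 kip·in; bending f_b = M/S = 3.223 kip/in.
f_max = √(f_v² + f_b²) = √(1.765² + 3.223²) = 3.675 kip/in.
φr_n = 0.75 × 0.6 × 60 × (0.707 × 0.25) = 4.772 kip/in → adequate.

f_max ≈ 3.68 kip/in; adequate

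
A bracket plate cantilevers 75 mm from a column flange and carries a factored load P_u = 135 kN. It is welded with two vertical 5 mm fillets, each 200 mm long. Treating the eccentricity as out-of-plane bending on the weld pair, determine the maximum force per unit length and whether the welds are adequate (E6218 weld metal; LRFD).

E62XX → F_EXX = 620 MPa.
L_w = 2 × 200 = 400 mm; section modulus (unit throat) S = 2 × L²/6 = 13330 mm².
Direct shear f_v = P/L_w = 135×10³/400 = 337.5 N/mm.
Moment M = P × e = 135×10³ × 75 = 10125000 N·mm; bending f_b = M/S = 759.4 N/mm.
f_max = √(f_v² + f_b²) = √(337.5² + 759.4²) = 831 N/mm.
φr_n = 0.75 × 0.6 × 620 × (0.707 × 5) = 986.3 N/mm → adequate.

f_max ≈ 831 N/mm; adequate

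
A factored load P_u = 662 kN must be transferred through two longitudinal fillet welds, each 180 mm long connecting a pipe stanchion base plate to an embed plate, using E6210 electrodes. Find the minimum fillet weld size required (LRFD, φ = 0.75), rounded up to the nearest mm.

w = 10 mm

E62XX → F_EXX = 620 MPa.
Total weld length L = 360 mm.
Required throat t_e = P_u / (φ × 0.6 F_EXX × L) = 662 / (0.75 × 0.6 × 620 × 360 × 10⁻³) = 6.591 mm.
Required leg w = t_e / 0.707 = 9.322 mm → use 10 mm.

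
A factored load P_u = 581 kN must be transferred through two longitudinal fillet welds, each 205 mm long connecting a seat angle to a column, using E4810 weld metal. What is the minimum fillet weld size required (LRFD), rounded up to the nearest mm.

w = 10 mm

E48XX → F_EXX = 480 MPa.
Total weld length L = 410 mm.
Required throat t_e = P_u / (φ × 0.6 F_EXX × L) = 581 / (0.75 × 0.6 × 480 × 410 × 10⁻³) = 6.561 mm.
Required leg w = t_e / 0.707 = 9.279 mm → use 10 mm.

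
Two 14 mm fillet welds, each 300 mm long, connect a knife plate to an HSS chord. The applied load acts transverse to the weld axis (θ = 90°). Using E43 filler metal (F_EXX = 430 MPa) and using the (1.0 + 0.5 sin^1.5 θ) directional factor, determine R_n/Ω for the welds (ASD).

R_n/Ω ≈ 1150 kN

t_e = 0.707 × 14 = 9.898 mm; A_we = 9.898 × 600 = 5939 mm².
Directional factor: 1.0 + 0.5 sin^1.5(90°) = 1.5.
F_nw = 0.6 × 430 × 1.5 = 387 MPa.
R_n/Ω = (387 × 5939) / 2.0 × 10⁻³ = 1149 kN.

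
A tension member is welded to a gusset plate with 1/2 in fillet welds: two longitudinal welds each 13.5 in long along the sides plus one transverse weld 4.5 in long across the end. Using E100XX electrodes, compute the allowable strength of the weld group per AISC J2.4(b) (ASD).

E100XX → F_EXX = 100 ksi.
t_e = 0.707 × 0.5 = 0.3535 in.
R_nwl = 0.6 × 100 × 0.3535 × 27 = 572.7 kip (longitudinal, 2 welds).
R_nwt = 0.6 × 100 × 0.3535 × 4.5 = 95.44 kip (transverse, base value).
(i) R_nwl + R_nwt = 668.1 kip; (ii) 0.85 R_nwl + 1.5 R_nwt = 629.9 kip.
R_n = max = 668.1 kip [governs: (i)]; R_n/Ω = 334.1 kip.

R_n/Ω ≈ 334 kip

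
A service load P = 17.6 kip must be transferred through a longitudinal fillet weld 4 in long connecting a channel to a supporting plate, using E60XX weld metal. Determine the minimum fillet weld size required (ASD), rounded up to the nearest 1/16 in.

E60XX → F_EXX = 60 ksi.
Total weld length L = 4 in.
Required throat t_e = P × Ω / (0.6 F_EXX × L) = 17.6 × 2.0 / (0.6 × 60 × 4) = 0.2444 in.
Required leg w = t_e / 0.707 = 0.3457 in → use 3/8 in.

w = 3/8 in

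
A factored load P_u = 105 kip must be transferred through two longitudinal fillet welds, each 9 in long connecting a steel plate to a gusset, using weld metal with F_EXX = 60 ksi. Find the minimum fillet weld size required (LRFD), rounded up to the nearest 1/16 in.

w = 5/16 in

Total weld length L = 18 in.
Required throat t_e = P_u / (φ × 0.6 F_EXX × L) = 105 / (0.75 × 0.6 × 60 × 18) = 0.216 in.
Required leg w = t_e / 0.707 = 0.3056 in → use 5/16 in.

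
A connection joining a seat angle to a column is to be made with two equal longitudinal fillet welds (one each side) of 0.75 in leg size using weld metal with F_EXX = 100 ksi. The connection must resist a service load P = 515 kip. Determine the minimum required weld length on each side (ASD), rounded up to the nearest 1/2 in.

L = 16.5 in on each side

Throat t_e = 0.707 × 0.75 = 0.5302 in.
r_n/Ω = (0.6 × 100 × 0.5302) / 2.0 = 15.91 kip/in.
L_req = P / (r_n/Ω) = 515 / 15.91 = 32.37 in total.
Per side: 32.37 / 2 = 16.19 in.
Round up → use L = 16.5 in on each side.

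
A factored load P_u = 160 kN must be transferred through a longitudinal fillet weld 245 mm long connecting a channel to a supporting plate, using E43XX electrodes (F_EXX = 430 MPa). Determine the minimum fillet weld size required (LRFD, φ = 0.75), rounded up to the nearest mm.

w = 5 mm

Total weld length L = 245 mm.
Required throat t_e = P_u / (φ × 0.6 F_EXX × L) = 160 / (0.75 × 0.6 × 430 × 245 × 10⁻³) = 3.375 mm.
Required leg w = t_e / 0.707 = 4.774 mm → use 5 mm.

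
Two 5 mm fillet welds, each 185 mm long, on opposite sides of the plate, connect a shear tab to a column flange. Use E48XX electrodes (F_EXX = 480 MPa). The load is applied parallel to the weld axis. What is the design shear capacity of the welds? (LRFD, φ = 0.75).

Effective throat t_e = 0.707 × 5 = 3.535 mm.
Total length L = 370 mm; A_we = 3.535 × 370 = 1308 mm².
F_nw = 0.6 F_EXX = 0.6 × 480 = 288 MPa.
φR_n = 0.75 × 288 × 1308 × 10⁻³ = 282.5 kN.

φR_n ≈ 283 kN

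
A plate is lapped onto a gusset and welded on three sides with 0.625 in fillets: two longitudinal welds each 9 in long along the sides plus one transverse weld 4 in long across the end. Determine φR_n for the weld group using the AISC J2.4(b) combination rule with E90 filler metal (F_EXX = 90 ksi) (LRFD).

t_e = 0.707 × 0.625 = 0.4419 in.
R_nwl = 0.6 × 90 × 0.4419 × 18 = 429.5 kip (longitudinal, 2 welds).
R_nwt = 0.6 × 90 × 0.4419 × 4 = 95.44 kip (transverse, base value).
(i) R_nwl + R_nwt = 524.9 kip; (ii) 0.85 R_nwl + 1.5 R_nwt = 508.2 kip.
R_n = max = 524.9 kip [governs: (i)]; φR_n = 393.7 kip.

φR_n ≈ 394 kip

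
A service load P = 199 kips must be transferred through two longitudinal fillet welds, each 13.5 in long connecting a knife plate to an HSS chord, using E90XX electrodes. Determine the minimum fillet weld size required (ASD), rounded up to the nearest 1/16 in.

w = 7/16 in

E90XX → F_EXX = 90 ksi.
Total weld length L = 27 in.
Required throat t_e = P × Ω / (0.6 F_EXX × L) = 199 × 2.0 / (0.6 × 90 × 27) = 0.273 in.
Required leg w = t_e / 0.707 = 0.3861 in → use 7/16 in.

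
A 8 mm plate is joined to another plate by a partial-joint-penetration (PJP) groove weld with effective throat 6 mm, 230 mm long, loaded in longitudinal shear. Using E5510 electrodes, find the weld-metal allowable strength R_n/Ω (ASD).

E55XX → F_EXX = 550 MPa.
Effective throat (given) t_e = 6 mm.
A_we = 6 × 230 = 1380 mm².
F_nw = 0.6 F_EXX = 330 MPa.
R_n/Ω = (330 × 1380) / 2.0 × 10⁻³ = 227.7 kN.

R_n/Ω ≈ 228 kN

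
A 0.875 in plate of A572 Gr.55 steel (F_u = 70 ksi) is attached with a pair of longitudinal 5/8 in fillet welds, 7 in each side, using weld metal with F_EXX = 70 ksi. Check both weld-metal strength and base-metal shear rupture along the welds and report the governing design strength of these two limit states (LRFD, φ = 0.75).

φR_n ≈ 195 kips (weld metal governs)

t_e = 0.707 × 0.625 = 0.4419 in; L = 14 in.
Weld metal: φR_n = 0.75 × 0.6 × 70 × 0.4419 × 14 = 194.9 kips.
Base metal (shear rupture): φR_n = 0.75 × 0.6 × 70 × 0.875 × 14 = 385.9 kips.
Governing: weld metal.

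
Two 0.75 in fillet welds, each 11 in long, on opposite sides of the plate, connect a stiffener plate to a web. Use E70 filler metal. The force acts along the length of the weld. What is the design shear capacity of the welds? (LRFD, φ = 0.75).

E70XX → F_EXX = 70 ksi.
Effective throat t_e = 0.707 × 0.75 = 0.5302 in.
Total length L = 22 in; A_we = 0.5302 × 22 = 11.67 in².
F_nw = 0.6 F_EXX = 0.6 × 70 = 42 ksi.
φR_n = 0.75 × 42 × 11.67 = 367.5 kip.

φR_n ≈ 367 kip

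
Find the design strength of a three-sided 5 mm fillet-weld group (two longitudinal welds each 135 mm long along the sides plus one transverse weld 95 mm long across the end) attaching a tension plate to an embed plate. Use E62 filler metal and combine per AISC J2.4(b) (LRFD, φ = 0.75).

E62XX → F_EXX = 620 MPa.
t_e = 0.707 × 5 = 3.535 mm.
R_nwl = 0.6 × 620 × 3.535 × 270 × 10⁻³ = 355.1 kN (longitudinal, 2 welds).
R_nwt = 0.6 × 620 × 3.535 × 95 × 10⁻³ = 124.9 kN (transverse, base value).
(i) R_nwl + R_nwt = 480 kN; (ii) 0.85 R_nwl + 1.5 R_nwt = 489.2 kN.
R_n = max = 489.2 kN [governs: (ii)]; φR_n = 366.9 kN.

φR_n ≈ 367 kN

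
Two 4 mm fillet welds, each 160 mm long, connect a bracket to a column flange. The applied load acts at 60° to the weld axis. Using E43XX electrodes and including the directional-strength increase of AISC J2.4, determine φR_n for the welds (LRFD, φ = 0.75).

E43XX → F_EXX = 430 MPa.
t_e = 0.707 × 4 = 2.828 mm; A_we = 2.828 × 320 = 905 mm².
Directional factor: 1.0 + 0.5 sin^1.5(60°) = 1.403.
F_nw = 0.6 × 430 × 1.403 = 362 MPa.
φR_n = 0.75 × 362 × 905 × 10⁻³ = 245.7 kN.

φR_n ≈ 246 kN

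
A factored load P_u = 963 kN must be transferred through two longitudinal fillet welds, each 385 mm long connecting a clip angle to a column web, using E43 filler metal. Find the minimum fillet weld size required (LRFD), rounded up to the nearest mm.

w = 10 mm

E43XX → F_EXX = 430 MPa.
Total weld length L = 770 mm.
Required throat t_e = P_u / (φ × 0.6 F_EXX × L) = 963 / (0.75 × 0.6 × 430 × 770 × 10⁻³) = 6.463 mm.
Required leg w = t_e / 0.707 = 9.142 mm → use 10 mm.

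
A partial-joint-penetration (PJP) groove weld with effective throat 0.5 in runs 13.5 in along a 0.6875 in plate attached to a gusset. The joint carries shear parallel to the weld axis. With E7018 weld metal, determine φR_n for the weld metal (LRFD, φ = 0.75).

E70XX → F_EXX = 70 ksi.
Effective throat (given) t_e = 0.5 in.
A_we = 0.5 × 13.5 = 6.75 in².
F_nw = 0.6 F_EXX = 42 ksi.
φR_n = 0.75 × 42 × 6.75 = 212.6 kips.

φR_n ≈ 213 kips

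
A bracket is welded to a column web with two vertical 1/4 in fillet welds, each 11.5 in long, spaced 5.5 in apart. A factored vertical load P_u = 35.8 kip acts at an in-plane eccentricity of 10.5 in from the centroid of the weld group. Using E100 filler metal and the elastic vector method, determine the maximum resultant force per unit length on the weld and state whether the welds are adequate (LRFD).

E100XX → F_EXX = 100 ksi.
Total weld length L_w = 23 in. Treat welds as unit-width lines.
Polar moment about centroid: J = 2[d³/12 + d(b/2)²] = 2[11.5³/12 + 11.5×2.75²] = 427.4 in³.
Direct shear f_v = P/L_w = 35.8 / 23 = 1.557 kip/in (vertical).
Torsion M = P·e = 35.8 × 10.5 = 375.9 kip·in.
Critical point at (x, y) = (2.75, 5.75) from centroid. f_tx = M·y/J = 5.057 kip/in; f_ty = M·x/J = 2.419 kip/in.
Resultant f_max = √[f_tx² + (f_v + f_ty)²] = √[5.057² + (1.557 + 2.419)²] = 6.432 kip/in.
Capacity per unit length: φr_n = 0.75 × 0.6 × 100 × (0.707 × 0.25) = 7.954 kip/in.
6.432 ≤ 7.954 → adequate.

f_max ≈ 6.43 kip/in; adequate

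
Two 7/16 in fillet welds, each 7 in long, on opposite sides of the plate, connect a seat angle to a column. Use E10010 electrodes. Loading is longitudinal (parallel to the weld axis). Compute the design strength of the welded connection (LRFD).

φR_n ≈ 195 kip

E100XX → F_EXX = 100 ksi.
Effective throat t_e = 0.707 × 0.4375 = 0.3093 in.
Total length L = 14 in; A_we = 0.3093 × 14 = 4.33 in².
F_nw = 0.6 F_EXX = 0.6 × 100 = 60 ksi.
φR_n = 0.75 × 60 × 4.33 = 194.9 kip.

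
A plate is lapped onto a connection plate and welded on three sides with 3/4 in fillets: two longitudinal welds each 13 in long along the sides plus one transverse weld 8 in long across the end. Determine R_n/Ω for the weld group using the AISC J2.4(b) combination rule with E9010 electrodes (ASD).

R_n/Ω ≈ 488 kip

E90XX → F_EXX = 90 ksi.
t_e = 0.707 × 0.75 = 0.5302 in.
R_nwl = 0.6 × 90 × 0.5302 × 26 = 744.5 kip (longitudinal, 2 welds).
R_nwt = 0.6 × 90 × 0.5302 × 8 = 229.1 kip (transverse, base value).
(i) R_nwl + R_nwt = 973.5 kip; (ii) 0.85 R_nwl + 1.5 R_nwt = 976.4 kip.
R_n = max = 976.4 kip [governs: (ii)]; R_n/Ω = 488.2 kip.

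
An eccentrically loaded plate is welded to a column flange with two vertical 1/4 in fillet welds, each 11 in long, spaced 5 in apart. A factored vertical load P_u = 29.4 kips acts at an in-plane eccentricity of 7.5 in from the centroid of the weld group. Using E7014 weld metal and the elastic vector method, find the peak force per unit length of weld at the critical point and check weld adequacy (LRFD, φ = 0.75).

f_max ≈ 4.43 kip/in; adequate

E70XX → F_EXX = 70 ksi.
Total weld length L_w = 22 in. Treat welds as unit-width lines.
Polar moment about centroid: J = 2[d³/12 + d(b/2)²] = 2[11³/12 + 11×2.5²] = 359.3 in³.
Direct shear f_v = P/L_w = 29.4 / 22 = 1.336 kip/in (vertical).
Torsion M = P·e = 29.4 × 7.5 = 220.5 kip·in.
Critical point at (x, y) = (2.5, 5.5) from centroid. f_tx = M·y/J = 3.375 kip/in; f_ty = M·x/J = 1.534 kip/in.
Resultant f_max = √[f_tx² + (f_v + f_ty)²] = √[3.375² + (1.336 + 1.534)²] = 4.431 kip/in.
Capacity per unit length: φr_n = 0.75 × 0.6 × 70 × (0.707 × 0.25) = 5.568 kip/in.
4.431 ≤ 5.568 → adequate.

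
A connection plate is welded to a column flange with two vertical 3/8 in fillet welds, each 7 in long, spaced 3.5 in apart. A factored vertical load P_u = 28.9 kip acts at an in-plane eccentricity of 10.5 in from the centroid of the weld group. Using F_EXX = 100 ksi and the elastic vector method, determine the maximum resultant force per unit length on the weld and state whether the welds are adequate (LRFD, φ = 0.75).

Total weld length L_w = 14 in. Treat welds as unit-width lines.
Polar moment about centroid: J = 2[d³/12 + d(b/2)²] = 2[7³/12 + 7×1.75²] = 100 in³.
Direct shear f_v = P/L_w = 28.9 / 14 = 2.064 kip/in (vertical).
Torsion M = P·e = 28.9 × 10.5 = 303.45 kip·in.
Critical point at (x, y) = (1.75, 3.5) from centroid. f_tx = M·y/J = 10.62 kip/in; f_ty = M·x/J = 5.308 kip/in.
Resultant f_max = √[f_tx² + (f_v + f_ty)²] = √[10.62² + (2.064 + 5.308)²] = 12.93 kip/in.
Capacity per unit length: φr_n = 0.75 × 0.6 × 100 × (0.707 × 0.375) = 11.93 kip/in.
12.93 > 11.93 → NOT adequate.

f_max ≈ 12.9 kip/in; NOT adequate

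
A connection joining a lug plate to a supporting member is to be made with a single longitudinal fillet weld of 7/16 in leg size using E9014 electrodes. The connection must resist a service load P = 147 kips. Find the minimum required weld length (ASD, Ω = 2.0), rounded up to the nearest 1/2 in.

L = 18 in

E90XX → F_EXX = 90 ksi.
Throat t_e = 0.707 × 0.4375 = 0.3093 in.
r_n/Ω = (0.6 × 90 × 0.3093) / 2.0 = 8.351 kip/in.
L_req = P / (r_n/Ω) = 147 / 8.351 = 17.6 in total.
Round up → use L = 18 in.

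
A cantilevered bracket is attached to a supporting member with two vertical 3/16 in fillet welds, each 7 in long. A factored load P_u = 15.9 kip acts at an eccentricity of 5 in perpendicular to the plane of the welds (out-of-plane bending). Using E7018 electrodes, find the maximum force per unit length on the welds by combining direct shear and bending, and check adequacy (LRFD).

E70XX → F_EXX = 70 ksi.
L_w = 2 × 7 = 14 in; section modulus (unit throat) S = 2 × L²/6 = 16.33 in².
Direct shear f_v = P/L_w = 15.9/14 = 1.136 kip/in.
Moment M = P × e = 15.9 × 5 = 79.5 kip·in; bending f_b = M/S = 4.867 kip/in.
f_max = √(f_v² + f_b²) = √(1.136² + 4.867²) = 4.998 kip/in.
φr_n = 0.75 × 0.6 × 70 × (0.707 × 0.1875) = 4.176 kip/in → NOT adequate.

f_max ≈ 5 kip/in; NOT adequate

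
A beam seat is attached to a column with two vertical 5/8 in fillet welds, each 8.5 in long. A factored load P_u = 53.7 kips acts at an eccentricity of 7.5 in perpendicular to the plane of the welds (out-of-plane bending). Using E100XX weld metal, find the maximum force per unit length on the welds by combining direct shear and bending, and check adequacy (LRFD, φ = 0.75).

E100XX → F_EXX = 100 ksi.
L_w = 2 × 8.5 = 17 in; section modulus (unit throat) S = 2 × L²/6 = 24.08 in².
Direct shear f_v = P/L_w = 53.7/17 = 3.159 kip/in.
Moment M = P × e = 53.7 × 7.5 = 402.75 kip·in; bending f_b = M/S = 16.72 kip/in.
f_max = √(f_v² + f_b²) = √(3.159² + 16.72²) = 17.02 kip/in.
φr_n = 0.75 × 0.6 × 100 × (0.707 × 0.625) = 19.88 kip/in → adequate.

f_max ≈ 17 kip/in; adequate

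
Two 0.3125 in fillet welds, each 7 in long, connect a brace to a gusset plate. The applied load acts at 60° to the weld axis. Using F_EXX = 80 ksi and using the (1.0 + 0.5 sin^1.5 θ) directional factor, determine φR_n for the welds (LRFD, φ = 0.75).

t_e = 0.707 × 0.3125 = 0.2209 in; A_we = 0.2209 × 14 = 3.093 in².
Directional factor: 1.0 + 0.5 sin^1.5(60°) = 1.403.
F_nw = 0.6 × 80 × 1.403 = 67.34 ksi.
φR_n = 0.75 × 67.34 × 3.093 = 156.2 kips.

φR_n ≈ 156 kips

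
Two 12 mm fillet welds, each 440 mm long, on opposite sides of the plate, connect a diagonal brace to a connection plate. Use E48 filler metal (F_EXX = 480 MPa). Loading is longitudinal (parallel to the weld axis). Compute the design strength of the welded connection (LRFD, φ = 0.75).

φR_n ≈ 1610 kN

Effective throat t_e = 0.707 × 12 = 8.484 mm.
Total length L = 880 mm; A_we = 8.484 × 880 = 7466 mm².
F_nw = 0.6 F_EXX = 0.6 × 480 = 288 MPa.
φR_n = 0.75 × 288 × 7466 × 10⁻³ = 1613 kN.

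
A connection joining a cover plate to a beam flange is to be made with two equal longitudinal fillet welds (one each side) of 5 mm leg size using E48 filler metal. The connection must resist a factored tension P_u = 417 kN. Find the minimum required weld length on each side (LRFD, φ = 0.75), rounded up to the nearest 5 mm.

L = 275 mm on each side

E48XX → F_EXX = 480 MPa.
Throat t_e = 0.707 × 5 = 3.535 mm.
φr_n = 0.75 × 0.6 × 480 × 3.535 × 10⁻³ = 0.7636 kN/mm.
L_req = P_u / φr_n = 417 / 0.7636 = 546.1 mm total.
Per side: 546.1 / 2 = 273.1 mm.
Round up → use L = 275 mm on each side.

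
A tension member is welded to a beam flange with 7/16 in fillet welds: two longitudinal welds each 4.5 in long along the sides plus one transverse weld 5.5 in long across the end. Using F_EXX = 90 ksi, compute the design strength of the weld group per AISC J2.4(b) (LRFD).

t_e = 0.707 × 0.4375 = 0.3093 in.
R_nwl = 0.6 × 90 × 0.3093 × 9 = 150.3 kip (longitudinal, 2 welds).
R_nwt = 0.6 × 90 × 0.3093 × 5.5 = 91.87 kip (transverse, base value).
(i) R_nwl + R_nwt = 242.2 kip; (ii) 0.85 R_nwl + 1.5 R_nwt = 265.6 kip.
R_n = max = 265.6 kip [governs: (ii)]; φR_n = 199.2 kip.

φR_n ≈ 199 kip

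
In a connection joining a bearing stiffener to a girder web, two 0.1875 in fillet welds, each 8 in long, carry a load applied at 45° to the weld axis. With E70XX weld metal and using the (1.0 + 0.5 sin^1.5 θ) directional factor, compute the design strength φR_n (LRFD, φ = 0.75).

φR_n ≈ 86.7 kip

E70XX → F_EXX = 70 ksi.
t_e = 0.707 × 0.1875 = 0.1326 in; A_we = 0.1326 × 16 = 2.121 in².
Directional factor: 1.0 + 0.5 sin^1.5(45°) = 1.297.
F_nw = 0.6 × 70 × 1.297 = 54.49 ksi.
φR_n = 0.75 × 54.49 × 2.121 = 86.67 kip.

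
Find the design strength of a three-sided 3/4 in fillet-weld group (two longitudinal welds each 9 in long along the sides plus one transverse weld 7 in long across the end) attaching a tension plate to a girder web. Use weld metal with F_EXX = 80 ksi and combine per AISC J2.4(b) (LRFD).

φR_n ≈ 492 kips

t_e = 0.707 × 0.75 = 0.5302 in.
R_nwl = 0.6 × 80 × 0.5302 × 18 = 458.1 kips (longitudinal, 2 welds).
R_nwt = 0.6 × 80 × 0.5302 × 7 = 178.2 kips (transverse, base value).
(i) R_nwl + R_nwt = 636.3 kips; (ii) 0.85 R_nwl + 1.5 R_nwt = 656.7 kips.
R_n = max = 656.7 kips [governs: (ii)]; φR_n = 492.5 kips.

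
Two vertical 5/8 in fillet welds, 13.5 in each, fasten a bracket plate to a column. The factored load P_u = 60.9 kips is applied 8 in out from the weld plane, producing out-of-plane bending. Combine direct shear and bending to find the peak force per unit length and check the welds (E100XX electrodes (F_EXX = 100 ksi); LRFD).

L_w = 2 × 13.5 = 27 in; section modulus (unit throat) S = 2 × L²/6 = 60.75 in².
Direct shear f_v = P/L_w = 60.9/27 = 2.256 kip/in.
Moment M = P × e = 60.9 × 8 = 487.2 kip·in; bending f_b = M/S = 8.02 kip/in.
f_max = √(f_v² + f_b²) = √(2.256² + 8.02²) = 8.331 kip/in.
φr_n = 0.75 × 0.6 × 100 × (0.707 × 0.625) = 19.88 kip/in → adequate.

f_max ≈ 8.33 kip/in; adequate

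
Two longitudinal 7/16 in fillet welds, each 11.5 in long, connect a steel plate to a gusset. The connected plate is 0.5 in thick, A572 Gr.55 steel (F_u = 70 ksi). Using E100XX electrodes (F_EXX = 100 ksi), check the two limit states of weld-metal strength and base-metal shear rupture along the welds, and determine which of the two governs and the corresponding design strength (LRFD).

φR_n ≈ 320 kip (weld metal governs)

t_e = 0.707 × 0.4375 = 0.3093 in; L = 23 in.
Weld metal: φR_n = 0.75 × 0.6 × 100 × 0.3093 × 23 = 320.1 kip.
Base metal (shear rupture): φR_n = 0.75 × 0.6 × 70 × 0.5 × 23 = 362.2 kip.
Governing: weld metal.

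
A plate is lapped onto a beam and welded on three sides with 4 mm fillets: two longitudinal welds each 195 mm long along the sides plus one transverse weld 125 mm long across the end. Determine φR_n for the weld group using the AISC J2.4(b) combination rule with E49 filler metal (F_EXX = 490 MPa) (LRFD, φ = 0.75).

t_e = 0.707 × 4 = 2.828 mm.
R_nwl = 0.6 × 490 × 2.828 × 390 × 10⁻³ = 324.3 kN (longitudinal, 2 welds).
R_nwt = 0.6 × 490 × 2.828 × 125 × 10⁻³ = 103.9 kN (transverse, base value).
(i) R_nwl + R_nwt = 428.2 kN; (ii) 0.85 R_nwl + 1.5 R_nwt = 431.5 kN.
R_n = max = 431.5 kN [governs: (ii)]; φR_n = 323.6 kN.

φR_n ≈ 324 kN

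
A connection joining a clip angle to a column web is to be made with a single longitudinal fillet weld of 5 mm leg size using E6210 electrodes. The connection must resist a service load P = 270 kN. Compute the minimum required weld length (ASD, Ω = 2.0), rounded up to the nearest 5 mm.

L = 415 mm

E62XX → F_EXX = 620 MPa.
Throat t_e = 0.707 × 5 = 3.535 mm.
r_n/Ω = (0.6 × 620 × 3.535) / 2.0 = 657.5 N/mm = 0.6575 kN/mm.
L_req = P / (r_n/Ω) = 270 / 0.6575 = 410.6 mm total.
Round up → use L = 415 mm.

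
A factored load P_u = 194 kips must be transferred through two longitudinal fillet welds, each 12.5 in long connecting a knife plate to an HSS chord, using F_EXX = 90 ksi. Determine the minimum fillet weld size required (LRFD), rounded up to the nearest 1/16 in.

w = 5/16 in

Total weld length L = 25 in.
Required throat t_e = P_u / (φ × 0.6 F_EXX × L) = 194 / (0.75 × 0.6 × 90 × 25) = 0.1916 in.
Required leg w = t_e / 0.707 = 0.271 in → use 5/16 in.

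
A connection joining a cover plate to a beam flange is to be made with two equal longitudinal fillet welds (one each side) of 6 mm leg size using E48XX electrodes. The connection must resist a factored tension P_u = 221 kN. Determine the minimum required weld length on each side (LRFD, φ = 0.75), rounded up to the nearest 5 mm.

L = 125 mm on each side

E48XX → F_EXX = 480 MPa.
Throat t_e = 0.707 × 6 = 4.242 mm.
φr_n = 0.75 × 0.6 × 480 × 4.242 × 10⁻³ = 0.9163 kN/mm.
L_req = P_u / φr_n = 221 / 0.9163 = 241.2 mm total.
Per side: 241.2 / 2 = 120.6 mm.
Round up → use L = 125 mm on each side.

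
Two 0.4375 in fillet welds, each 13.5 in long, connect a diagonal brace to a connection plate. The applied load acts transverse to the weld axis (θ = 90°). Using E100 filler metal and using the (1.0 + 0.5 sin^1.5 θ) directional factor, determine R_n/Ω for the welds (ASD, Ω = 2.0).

R_n/Ω ≈ 376 kip

E100XX → F_EXX = 100 ksi.
t_e = 0.707 × 0.4375 = 0.3093 in; A_we = 0.3093 × 27 = 8.351 in².
Directional factor: 1.0 + 0.5 sin^1.5(90°) = 1.5.
F_nw = 0.6 × 100 × 1.5 = 90 ksi.
R_n/Ω = (90 × 8.351) / 2.0 = 375.8 kip.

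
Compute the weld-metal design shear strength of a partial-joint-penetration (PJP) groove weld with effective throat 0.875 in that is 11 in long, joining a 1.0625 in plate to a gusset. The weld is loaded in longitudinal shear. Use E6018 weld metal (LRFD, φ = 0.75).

E60XX → F_EXX = 60 ksi.
Effective throat (given) t_e = 0.875 in.
A_we = 0.875 × 11 = 9.625 in².
F_nw = 0.6 F_EXX = 36 ksi.
φR_n = 0.75 × 36 × 9.625 = 259.9 kip.

φR_n ≈ 260 kip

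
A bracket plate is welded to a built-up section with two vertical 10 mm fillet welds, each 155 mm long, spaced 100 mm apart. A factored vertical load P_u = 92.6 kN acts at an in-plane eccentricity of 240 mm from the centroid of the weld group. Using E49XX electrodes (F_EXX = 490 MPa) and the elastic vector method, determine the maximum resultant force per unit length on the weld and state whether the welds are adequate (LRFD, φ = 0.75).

f_max ≈ 1650 N/mm; NOT adequate

Total weld length L_w = 310 mm. Treat welds as unit-width lines.
Polar moment about centroid: J = 2[d³/12 + d(b/2)²] = 2[155³/12 + 155×50²] = 1396000 mm³.
Direct shear f_v = P/L_w = 92.6×10³ / 310 = 298.7 N/mm (vertical).
Torsion M = P·e = 92.6×10³ × 240 = 22224000 N·mm.
Critical point at (x, y) = (50, 77.5) from centroid. f_tx = M·y/J = 1234 N/mm; f_ty = M·x/J = 796.2 N/mm.
Resultant f_max = √[f_tx² + (f_v + f_ty)²] = √[1234² + (298.7 + 796.2)²] = 1650 N/mm.
Capacity per unit length: φr_n = 0.75 × 0.6 × 490 × (0.707 × 10) = 1559 N/mm.
1650 > 1559 → NOT adequate.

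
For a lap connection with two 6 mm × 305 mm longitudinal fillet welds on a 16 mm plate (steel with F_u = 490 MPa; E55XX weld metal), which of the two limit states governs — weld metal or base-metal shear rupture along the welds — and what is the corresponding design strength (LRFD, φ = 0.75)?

φR_n ≈ 640 kN (weld metal governs)

E55XX → F_EXX = 550 MPa.
t_e = 0.707 × 6 = 4.242 mm; L = 610 mm.
Weld metal: φR_n = 0.75 × 0.6 × 550 × 4.242 × 610 × 10⁻³ = 640.4 kN.
Base metal (shear rupture): φR_n = 0.75 × 0.6 × 490 × 16 × 610 × 10⁻³ = 2152 kN.
Governing: weld metal.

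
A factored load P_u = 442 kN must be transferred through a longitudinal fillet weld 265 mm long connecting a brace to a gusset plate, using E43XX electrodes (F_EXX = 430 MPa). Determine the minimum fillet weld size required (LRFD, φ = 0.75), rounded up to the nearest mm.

Total weld length L = 265 mm.
Required throat t_e = P_u / (φ × 0.6 F_EXX × L) = 442 / (0.75 × 0.6 × 430 × 265 × 10⁻³) = 8.62 mm.
Required leg w = t_e / 0.707 = 12.19 mm → use 13 mm.

w = 13 mm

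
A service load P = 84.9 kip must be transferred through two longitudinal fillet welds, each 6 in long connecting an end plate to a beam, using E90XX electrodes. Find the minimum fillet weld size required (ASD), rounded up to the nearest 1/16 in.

E90XX → F_EXX = 90 ksi.
Total weld length L = 12 in.
Required throat t_e = P × Ω / (0.6 F_EXX × L) = 84.9 × 2.0 / (0.6 × 90 × 12) = 0.262 in.
Required leg w = t_e / 0.707 = 0.3706 in → use 3/8 in.

w = 3/8 in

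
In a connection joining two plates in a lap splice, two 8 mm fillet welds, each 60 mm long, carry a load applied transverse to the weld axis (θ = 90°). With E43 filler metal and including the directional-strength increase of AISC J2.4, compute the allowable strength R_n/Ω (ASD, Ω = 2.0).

R_n/Ω ≈ 131 kN

E43XX → F_EXX = 430 MPa.
t_e = 0.707 × 8 = 5.656 mm; A_we = 5.656 × 120 = 678.7 mm².
Directional factor: 1.0 + 0.5 sin^1.5(90°) = 1.5.
F_nw = 0.6 × 430 × 1.5 = 387 MPa.
R_n/Ω = (387 × 678.7) / 2.0 × 10⁻³ = 131.3 kN.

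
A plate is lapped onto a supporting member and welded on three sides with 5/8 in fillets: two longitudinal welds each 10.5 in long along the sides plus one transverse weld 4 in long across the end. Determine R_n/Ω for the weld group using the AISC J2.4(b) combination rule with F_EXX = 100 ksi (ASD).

t_e = 0.707 × 0.625 = 0.4419 in.
R_nwl = 0.6 × 100 × 0.4419 × 21 = 556.8 kips (longitudinal, 2 welds).
R_nwt = 0.6 × 100 × 0.4419 × 4 = 106 kips (transverse, base value).
(i) R_nwl + R_nwt = 662.8 kips; (ii) 0.85 R_nwl + 1.5 R_nwt = 632.3 kips.
R_n = max = 662.8 kips [governs: (i)]; R_n/Ω = 331.4 kips.

R_n/Ω ≈ 331 kips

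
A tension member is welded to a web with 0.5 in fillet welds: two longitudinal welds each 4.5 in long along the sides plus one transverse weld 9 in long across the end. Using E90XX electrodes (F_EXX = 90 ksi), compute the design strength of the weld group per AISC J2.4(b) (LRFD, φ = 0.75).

φR_n ≈ 303 kips

t_e = 0.707 × 0.5 = 0.3535 in.
R_nwl = 0.6 × 90 × 0.3535 × 9 = 171.8 kips (longitudinal, 2 welds).
R_nwt = 0.6 × 90 × 0.3535 × 9 = 171.8 kips (transverse, base value).
(i) R_nwl + R_nwt = 343.6 kips; (ii) 0.85 R_nwl + 1.5 R_nwt = 403.7 kips.
R_n = max = 403.7 kips [governs: (ii)]; φR_n = 302.8 kips.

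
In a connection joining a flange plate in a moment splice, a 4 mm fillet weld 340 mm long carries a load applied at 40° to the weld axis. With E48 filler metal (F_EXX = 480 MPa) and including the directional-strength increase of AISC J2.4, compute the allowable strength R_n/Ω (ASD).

t_e = 0.707 × 4 = 2.828 mm; A_we = 2.828 × 340 = 961.5 mm².
Directional factor: 1.0 + 0.5 sin^1.5(40°) = 1.258.
F_nw = 0.6 × 480 × 1.258 = 362.2 MPa.
R_n/Ω = (362.2 × 961.5) / 2.0 × 10⁻³ = 174.1 kN.

R_n/Ω ≈ 174 kN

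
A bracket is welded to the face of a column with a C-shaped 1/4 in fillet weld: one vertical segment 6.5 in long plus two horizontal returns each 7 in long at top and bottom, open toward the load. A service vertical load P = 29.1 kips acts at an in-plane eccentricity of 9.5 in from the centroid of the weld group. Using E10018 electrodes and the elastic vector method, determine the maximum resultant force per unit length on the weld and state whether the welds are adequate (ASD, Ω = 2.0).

f_max ≈ 6.73 kip/in; NOT adequate

E100XX → F_EXX = 100 ksi.
Total weld length L_w = 20.5 in. Treat welds as unit-width lines.
Centroid: x̄ = 2×7×3.5 / 20.5 = 2.39 in from the vertical weld.
Polar moment about centroid: J = I_x + I_y = [6.5³/12 + 2×7×3.25²] + [6.5×2.39² + 2(7³/12 + 7×1.11²)] = 282.3 in³.
Direct shear f_v = P/L_w = 29.1 / 20.5 = 1.42 kip/in (vertical).
Torsion M = P·e = 29.1 × 9.5 = 276.45 kip·in.
Critical point at (x, y) = (4.61, 3.25) from centroid. f_tx = M·y/J = 3.183 kip/in; f_ty = M·x/J = 4.514 kip/in.
Resultant f_max = √[f_tx² + (f_v + f_ty)²] = √[3.183² + (1.42 + 4.514)²] = 6.733 kip/in.
Capacity per unit length: r_n/Ω = (1/2.0) × 0.6 × 100 × (0.707 × 0.25) = 5.302 kip/in.
6.733 > 5.302 → NOT adequate.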